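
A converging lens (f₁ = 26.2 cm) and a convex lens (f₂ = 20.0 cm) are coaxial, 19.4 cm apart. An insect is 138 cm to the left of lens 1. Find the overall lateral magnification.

m = -0.142

Lens 1: 1/d_i1 = 1/(26.2) − 1/(138) = 0.03092, so d_i1 = 32.34 cm; m₁ = −d_i1/d_o1 = -0.2343.
d_o2 = 19.4 − (32.34) = -12.94 cm (virtual object).
Lens 2: 1/d_i2 = 1/(20.0) − 1/(-12.94) = 0.1273, so d_i2 = 7.857 cm; m₂ = −d_i2/d_o2 = +0.6072.
m = m₁·m₂ = (-0.2343)(+0.6072) = -0.142.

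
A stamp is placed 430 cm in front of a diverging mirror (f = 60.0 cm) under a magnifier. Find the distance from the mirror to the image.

52.7 cm

For a diverging mirror, f = -60.0 cm.
Mirror equation: 1/q = 1/f − 1/p = 1/(-60.00) − 1/(430) = -0.01667 − 0.002326 = -0.01899, so q = -52.7 cm.
The image is virtual, upright and reduced, behind the mirror.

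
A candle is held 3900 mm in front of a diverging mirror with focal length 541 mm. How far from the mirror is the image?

For a diverging mirror, f = -541 mm.
Mirror equation: 1/q = 1/f − 1/p = 1/(-541.0) − 1/(3900) = -0.001848 − 0.0002564 = -0.002105, so q = -475 mm.
The image is virtual, upright and reduced, behind the mirror.

475 mm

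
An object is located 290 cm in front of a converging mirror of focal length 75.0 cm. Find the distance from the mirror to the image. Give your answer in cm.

Mirror equation: 1/s_i = 1/f − 1/s_o = 1/(75.00) − 1/(290) = 0.01333 − 0.003448 = 0.009885, so s_i = 101 cm.
The image is real, inverted and reduced, in front of the mirror.

101 cm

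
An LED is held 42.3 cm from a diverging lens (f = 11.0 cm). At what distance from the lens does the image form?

For a diverging lens, f = -11.0 cm.
Lens equation: 1/s_i = 1/f − 1/s_o = 1/(-11.00) − 1/(42.3) = -0.09091 − 0.02364 = -0.1145, so s_i = -8.73 cm.
The image is virtual, upright and reduced, on the same side as the object.

8.73 cm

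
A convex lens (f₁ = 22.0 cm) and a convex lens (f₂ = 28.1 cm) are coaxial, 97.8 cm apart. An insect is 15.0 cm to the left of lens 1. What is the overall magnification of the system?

Lens 1: 1/d_i1 = 1/(22.0) − 1/(15.0) = -0.02121, so d_i1 = -47.14 cm; m₁ = −d_i1/d_o1 = +3.143.
d_o2 = 97.8 − (-47.14) = 144.9 cm.
Lens 2: 1/d_i2 = 1/(28.1) − 1/(144.9) = 0.02869, so d_i2 = 34.86 cm; m₂ = −d_i2/d_o2 = -0.2406.
m = m₁·m₂ = (+3.143)(-0.2406) = -0.756.

m = -0.756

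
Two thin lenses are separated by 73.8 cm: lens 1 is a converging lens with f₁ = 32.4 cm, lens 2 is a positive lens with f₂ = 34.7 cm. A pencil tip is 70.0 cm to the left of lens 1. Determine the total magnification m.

Lens 1: 1/d_i1 = 1/(32.4) − 1/(70.0) = 0.01658, so d_i1 = 60.32 cm; m₁ = −d_i1/d_o1 = -0.8617.
d_o2 = 73.8 − (60.32) = 13.48 cm.
Lens 2: 1/d_i2 = 1/(34.7) − 1/(13.48) = -0.04537, so d_i2 = -22.04 cm; m₂ = −d_i2/d_o2 = +1.635.
m = m₁·m₂ = (-0.8617)(+1.635) = -1.41.

m = -1.41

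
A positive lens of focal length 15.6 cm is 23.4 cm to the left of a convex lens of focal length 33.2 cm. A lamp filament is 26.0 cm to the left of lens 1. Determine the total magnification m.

Lens 1: 1/d_i1 = 1/(15.6) − 1/(26.0) = 0.02564, so d_i1 = 39.00 cm; m₁ = −d_i1/d_o1 = -1.500.
d_o2 = 23.4 − (39.00) = -15.60 cm (virtual object).
Lens 2: 1/d_i2 = 1/(33.2) − 1/(-15.60) = 0.09422, so d_i2 = 10.61 cm; m₂ = −d_i2/d_o2 = +0.6803.
m = m₁·m₂ = (-1.500)(+0.6803) = -1.02.

m = -1.02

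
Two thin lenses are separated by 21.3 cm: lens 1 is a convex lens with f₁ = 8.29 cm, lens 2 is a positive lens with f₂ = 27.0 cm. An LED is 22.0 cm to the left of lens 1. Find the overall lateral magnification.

m = -0.859

Lens 1: 1/d_i1 = 1/(8.29) − 1/(22.0) = 0.07517, so d_i1 = 13.30 cm; m₁ = −d_i1/d_o1 = -0.6045.
d_o2 = 21.3 − (13.30) = 8.000 cm.
Lens 2: 1/d_i2 = 1/(27.0) − 1/(8.000) = -0.08796, so d_i2 = -11.37 cm; m₂ = −d_i2/d_o2 = +1.421.
m = m₁·m₂ = (-0.6045)(+1.421) = -0.859.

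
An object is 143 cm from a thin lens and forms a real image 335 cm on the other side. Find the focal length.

f = 100 cm (converging)

Real image ⇒ d_i = +335 cm.
1/f = 1/d_o + 1/d_i = 1/(143) + 1/(335) = 0.009978, so f = 100 cm.
Since f is positive, the thin lens is converging.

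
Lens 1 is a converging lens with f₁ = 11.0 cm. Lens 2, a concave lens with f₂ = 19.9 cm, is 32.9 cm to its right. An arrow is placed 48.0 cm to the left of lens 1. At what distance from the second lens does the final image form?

Lens 1: 1/d_i1 = 1/f₁ − 1/d_o1 = 1/(11.0) − 1/(48.0) = 0.07008, so d_i1 = 14.27 cm.
The intermediate image is 14.27 cm to the right of lens 1, which is 32.9 − (14.27) = 18.63 cm to the left of lens 2, so d_o2 = +18.63 cm.
Lens 2 is diverging, so f₂ = −19.9 cm.
Lens 2: 1/d_i2 = 1/f₂ − 1/d_o2 = 1/(-19.9) − 1/(18.63) = -0.1039, so d_i2 = -9.62 cm.
The final image is virtual, 9.62 cm to the left of lens 2 (overall magnification ≈ -0.15).

9.62 cm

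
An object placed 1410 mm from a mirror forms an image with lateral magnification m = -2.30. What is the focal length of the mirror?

f = 983 mm (concave)

m = −d_i/d_o ⇒ d_i = −m·d_o = −(-2.30)·(1410) = 3243 mm.
1/f = 1/d_o + 1/d_i = 1/(1410) + 1/(3243) = 0.001018, so f = 983 mm.
Since f is positive, the mirror is concave.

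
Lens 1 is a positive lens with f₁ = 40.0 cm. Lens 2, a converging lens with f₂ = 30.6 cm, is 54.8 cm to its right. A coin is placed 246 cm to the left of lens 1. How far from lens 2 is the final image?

9.13 cm

Lens 1: 1/d_i1 = 1/f₁ − 1/d_o1 = 1/(40.0) − 1/(246) = 0.02093, so d_i1 = 47.77 cm.
The intermediate image is 47.77 cm to the right of lens 1, which is 54.8 − (47.77) = 7.030 cm to the left of lens 2, so d_o2 = +7.030 cm.
Lens 2: 1/d_i2 = 1/f₂ − 1/d_o2 = 1/(30.6) − 1/(7.030) = -0.1096, so d_i2 = -9.13 cm.
The final image is virtual, 9.13 cm to the left of lens 2 (overall magnification ≈ -0.25).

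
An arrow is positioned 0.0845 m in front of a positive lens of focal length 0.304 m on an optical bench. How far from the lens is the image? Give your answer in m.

Lens equation: 1/q = 1/f − 1/p = 1/(0.3040) − 1/(0.0845) = 3.289 − 11.83 = -8.545, so q = -0.117 m.
The image is virtual, upright and enlarged, on the same side as the object.

0.117 m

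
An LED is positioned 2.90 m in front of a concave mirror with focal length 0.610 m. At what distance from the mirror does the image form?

Mirror equation: 1/v = 1/f − 1/u = 1/(0.6100) − 1/(2.90) = 1.639 − 0.3448 = 1.295, so v = 0.772 m.
The image is real, inverted and reduced, in front of the mirror.

0.772 m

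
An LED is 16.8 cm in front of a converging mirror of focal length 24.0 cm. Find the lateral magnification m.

1/d_i = 1/f − 1/d_o = 1/(24.00) − 1/(16.8) = -0.01786, so d_i = -56.00 cm.
m = −d_i/d_o = −(-56.00)/(16.8) = +3.33.
The image is virtual, upright and enlarged, behind the mirror.

m = +3.33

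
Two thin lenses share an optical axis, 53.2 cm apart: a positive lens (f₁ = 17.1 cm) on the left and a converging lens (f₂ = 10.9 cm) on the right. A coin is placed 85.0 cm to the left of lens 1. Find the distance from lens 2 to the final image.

16.6 cm

Lens 1: 1/d_i1 = 1/f₁ − 1/d_o1 = 1/(17.1) − 1/(85.0) = 0.04671, so d_i1 = 21.41 cm.
The intermediate image is 21.41 cm to the right of lens 1, which is 53.2 − (21.41) = 31.79 cm to the left of lens 2, so d_o2 = +31.79 cm.
Lens 2: 1/d_i2 = 1/f₂ − 1/d_o2 = 1/(10.9) − 1/(31.79) = 0.06029, so d_i2 = 16.6 cm.
The final image is real, 16.6 cm to the right of lens 2 (overall magnification ≈ 0.13).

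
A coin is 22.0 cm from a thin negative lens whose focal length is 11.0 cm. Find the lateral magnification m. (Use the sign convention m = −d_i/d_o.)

m = +0.333

For a negative lens, f = -11.0 cm.
1/d_i = 1/f − 1/d_o = 1/(-11.00) − 1/(22.0) = -0.1364, so d_i = -7.333 cm.
m = −d_i/d_o = −(-7.333)/(22.0) = +0.333.
The image is virtual, upright and reduced, on the same side as the object.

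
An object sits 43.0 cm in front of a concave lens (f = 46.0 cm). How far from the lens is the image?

22.2 cm

For a concave lens, f = -46.0 cm.
Lens equation: 1/q = 1/f − 1/p = 1/(-46.00) − 1/(43.0) = -0.02174 − 0.02326 = -0.04499, so q = -22.2 cm.
The image is virtual, upright and reduced, on the same side as the object.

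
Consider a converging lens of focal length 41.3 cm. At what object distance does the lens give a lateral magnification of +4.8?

32.7 cm

m = −d_i/d_o ⇒ d_i = −m·d_o.
1/f = 1/d_o + 1/d_i = 1/d_o − 1/(m·d_o) = (1 − 1/m)/d_o, so d_o = f(1 − 1/m) = (41.30)(1 − 1/(+4.8)) = 32.7 cm.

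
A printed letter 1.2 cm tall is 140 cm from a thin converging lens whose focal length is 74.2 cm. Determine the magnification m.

m = -1.13

1/d_i = 1/f − 1/d_o = 1/(74.20) − 1/(140) = 0.006334, so d_i = 157.9 cm.
m = −d_i/d_o = −(157.9)/(140) = -1.13.
The image is real, inverted and enlarged, on the far side of the lens.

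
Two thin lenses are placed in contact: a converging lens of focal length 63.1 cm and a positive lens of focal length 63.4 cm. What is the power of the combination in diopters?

P₁ = 1/f₁ = 1/(0.631 m) = +1.585 D; P₂ = 1/f₂ = 1/(0.634 m) = +1.577 D.
For thin lenses in contact, P = P₁ + P₂ = (+1.585) + (+1.577) = +3.16 D.

P = +3.16 D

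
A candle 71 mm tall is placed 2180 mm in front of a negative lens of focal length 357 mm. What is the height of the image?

9.99 mm

For a negative lens, f = -357 mm.
1/d_i = 1/f − 1/d_o = 1/(-357.0) − 1/(2180) = -0.003260, so d_i = -306.8 mm.
m = −d_i/d_o = +0.1407.
|h_i| = |m|·h_o = 0.1407 × 71 = 9.99 mm. The image is virtual, upright and reduced, on the same side as the object.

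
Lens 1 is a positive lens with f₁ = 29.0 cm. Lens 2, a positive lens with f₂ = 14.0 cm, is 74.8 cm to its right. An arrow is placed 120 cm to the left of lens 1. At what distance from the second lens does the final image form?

Lens 1: 1/d_i1 = 1/f₁ − 1/d_o1 = 1/(29.0) − 1/(120) = 0.02615, so d_i1 = 38.24 cm.
The intermediate image is 38.24 cm to the right of lens 1, which is 74.8 − (38.24) = 36.56 cm to the left of lens 2, so d_o2 = +36.56 cm.
Lens 2: 1/d_i2 = 1/f₂ − 1/d_o2 = 1/(14.0) − 1/(36.56) = 0.04408, so d_i2 = 22.7 cm.
The final image is real, 22.7 cm to the right of lens 2 (overall magnification ≈ 0.20).

22.7 cm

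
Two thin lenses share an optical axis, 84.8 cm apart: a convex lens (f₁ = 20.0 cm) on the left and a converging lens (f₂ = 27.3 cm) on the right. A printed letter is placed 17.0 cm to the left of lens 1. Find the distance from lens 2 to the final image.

31.7 cm

Lens 1: 1/d_i1 = 1/f₁ − 1/d_o1 = 1/(20.0) − 1/(17.0) = -0.008824, so d_i1 = -113.3 cm.
The intermediate image is 113.3 cm to the left of lens 1 (virtual), which is 84.8 − (-113.3) = 198.1 cm to the left of lens 2, so d_o2 = +198.1 cm.
Lens 2: 1/d_i2 = 1/f₂ − 1/d_o2 = 1/(27.3) − 1/(198.1) = 0.03158, so d_i2 = 31.7 cm.
The final image is real, 31.7 cm to the right of lens 2 (overall magnification ≈ -1.1).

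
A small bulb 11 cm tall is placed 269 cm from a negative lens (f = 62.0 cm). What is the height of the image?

2.06 cm

For a negative lens, f = -62.0 cm.
1/d_i = 1/f − 1/d_o = 1/(-62.00) − 1/(269) = -0.01985, so d_i = -50.39 cm.
m = −d_i/d_o = +0.1873.
|h_i| = |m|·h_o = 0.1873 × 11 = 2.06 cm. The image is virtual, upright and reduced, on the same side as the object.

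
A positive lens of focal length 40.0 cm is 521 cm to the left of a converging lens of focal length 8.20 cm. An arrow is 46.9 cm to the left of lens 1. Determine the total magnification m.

Lens 1: 1/d_i1 = 1/(40.0) − 1/(46.9) = 0.003678, so d_i1 = 271.9 cm; m₁ = −d_i1/d_o1 = -5.797.
d_o2 = 521 − (271.9) = 249.1 cm.
Lens 2: 1/d_i2 = 1/(8.20) − 1/(249.1) = 0.1179, so d_i2 = 8.479 cm; m₂ = −d_i2/d_o2 = -0.03404.
m = m₁·m₂ = (-5.797)(-0.03404) = +0.197.

m = +0.197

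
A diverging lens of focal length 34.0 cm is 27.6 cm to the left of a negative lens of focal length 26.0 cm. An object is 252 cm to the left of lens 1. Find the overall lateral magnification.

m = +0.0370

f₁ = −34.0 cm (diverging).
Lens 1: 1/d_i1 = 1/(-34.0) − 1/(252) = -0.03338, so d_i1 = -29.96 cm; m₁ = −d_i1/d_o1 = +0.1189.
d_o2 = 27.6 − (-29.96) = 57.56 cm.
f₂ = −26.0 cm (diverging).
Lens 2: 1/d_i2 = 1/(-26.0) − 1/(57.56) = -0.05583, so d_i2 = -17.91 cm; m₂ = −d_i2/d_o2 = +0.3112.
m = m₁·m₂ = (+0.1189)(+0.3112) = +0.0370.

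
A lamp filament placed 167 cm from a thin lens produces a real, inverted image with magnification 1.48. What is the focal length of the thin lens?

m = −d_i/d_o ⇒ d_i = −m·d_o = −(-1.48)·(167) = 247.2 cm.
1/f = 1/d_o + 1/d_i = 1/(167) + 1/(247.2) = 0.01003, so f = 99.7 cm.
Since f is positive, the thin lens is converging.

f = 99.7 cm (converging)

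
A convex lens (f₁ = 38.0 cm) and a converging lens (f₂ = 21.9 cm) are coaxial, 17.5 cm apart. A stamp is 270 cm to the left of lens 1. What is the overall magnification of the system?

m = -0.0738

Lens 1: 1/d_i1 = 1/(38.0) − 1/(270) = 0.02261, so d_i1 = 44.22 cm; m₁ = −d_i1/d_o1 = -0.1638.
d_o2 = 17.5 − (44.22) = -26.72 cm (virtual object).
Lens 2: 1/d_i2 = 1/(21.9) − 1/(-26.72) = 0.08309, so d_i2 = 12.04 cm; m₂ = −d_i2/d_o2 = +0.4504.
m = m₁·m₂ = (-0.1638)(+0.4504) = -0.0738.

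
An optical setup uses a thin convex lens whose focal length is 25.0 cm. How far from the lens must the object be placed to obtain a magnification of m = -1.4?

m = −d_i/d_o ⇒ d_i = −m·d_o.
1/f = 1/d_o + 1/d_i = 1/d_o − 1/(m·d_o) = (1 − 1/m)/d_o, so d_o = f(1 − 1/m) = (25.00)(1 − 1/(-1.4)) = 42.9 cm.

42.9 cm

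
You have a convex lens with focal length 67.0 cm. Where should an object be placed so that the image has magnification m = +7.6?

58.2 cm

m = −d_i/d_o ⇒ d_i = −m·d_o.
1/f = 1/d_o + 1/d_i = 1/d_o − 1/(m·d_o) = (1 − 1/m)/d_o, so d_o = f(1 − 1/m) = (67.00)(1 − 1/(+7.6)) = 58.2 cm.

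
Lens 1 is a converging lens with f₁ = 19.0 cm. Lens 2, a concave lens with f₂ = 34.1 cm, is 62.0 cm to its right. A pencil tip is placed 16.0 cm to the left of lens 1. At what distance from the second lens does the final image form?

28.2 cm

Lens 1: 1/d_i1 = 1/f₁ − 1/d_o1 = 1/(19.0) − 1/(16.0) = -0.009868, so d_i1 = -101.3 cm.
The intermediate image is 101.3 cm to the left of lens 1 (virtual), which is 62.0 − (-101.3) = 163.3 cm to the left of lens 2, so d_o2 = +163.3 cm.
Lens 2 is diverging, so f₂ = −34.1 cm.
Lens 2: 1/d_i2 = 1/f₂ − 1/d_o2 = 1/(-34.1) − 1/(163.3) = -0.03545, so d_i2 = -28.2 cm.
The final image is virtual, 28.2 cm to the left of lens 2 (overall magnification ≈ 1.1).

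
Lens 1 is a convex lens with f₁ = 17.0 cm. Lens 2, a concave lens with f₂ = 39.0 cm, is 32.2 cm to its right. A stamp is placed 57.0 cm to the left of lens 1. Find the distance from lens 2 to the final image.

6.62 cm

Lens 1: 1/d_i1 = 1/f₁ − 1/d_o1 = 1/(17.0) − 1/(57.0) = 0.04128, so d_i1 = 24.23 cm.
The intermediate image is 24.23 cm to the right of lens 1, which is 32.2 − (24.23) = 7.970 cm to the left of lens 2, so d_o2 = +7.970 cm.
Lens 2 is diverging, so f₂ = −39.0 cm.
Lens 2: 1/d_i2 = 1/f₂ − 1/d_o2 = 1/(-39.0) − 1/(7.970) = -0.1511, so d_i2 = -6.62 cm.
The final image is virtual, 6.62 cm to the left of lens 2 (overall magnification ≈ -0.35).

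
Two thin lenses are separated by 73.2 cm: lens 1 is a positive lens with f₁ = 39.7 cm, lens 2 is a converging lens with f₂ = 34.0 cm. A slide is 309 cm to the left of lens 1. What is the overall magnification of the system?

Lens 1: 1/d_i1 = 1/(39.7) − 1/(309) = 0.02195, so d_i1 = 45.55 cm; m₁ = −d_i1/d_o1 = -0.1474.
d_o2 = 73.2 − (45.55) = 27.65 cm.
Lens 2: 1/d_i2 = 1/(34.0) − 1/(27.65) = -0.006755, so d_i2 = -148.0 cm; m₂ = −d_i2/d_o2 = +5.354.
m = m₁·m₂ = (-0.1474)(+5.354) = -0.789.

m = -0.789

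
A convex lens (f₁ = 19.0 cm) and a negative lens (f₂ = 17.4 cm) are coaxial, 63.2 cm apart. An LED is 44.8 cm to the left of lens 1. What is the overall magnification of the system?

m = -0.269

Lens 1: 1/d_i1 = 1/(19.0) − 1/(44.8) = 0.03031, so d_i1 = 32.99 cm; m₁ = −d_i1/d_o1 = -0.7364.
d_o2 = 63.2 − (32.99) = 30.21 cm.
f₂ = −17.4 cm (diverging).
Lens 2: 1/d_i2 = 1/(-17.4) − 1/(30.21) = -0.09057, so d_i2 = -11.04 cm; m₂ = −d_i2/d_o2 = +0.3655.
m = m₁·m₂ = (-0.7364)(+0.3655) = -0.269.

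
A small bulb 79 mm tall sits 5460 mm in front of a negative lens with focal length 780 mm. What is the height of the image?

For a negative lens, f = -780 mm.
1/d_i = 1/f − 1/d_o = 1/(-780.0) − 1/(5460) = -0.001465, so d_i = -682.5 mm.
m = −d_i/d_o = +0.1250.
|h_i| = |m|·h_o = 0.1250 × 79 = 9.88 mm. The image is virtual, upright and reduced, on the same side as the object.

9.88 mm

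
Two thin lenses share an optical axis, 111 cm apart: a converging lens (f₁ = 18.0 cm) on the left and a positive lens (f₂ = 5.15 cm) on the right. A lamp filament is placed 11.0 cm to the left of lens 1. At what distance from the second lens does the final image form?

5.35 cm

Lens 1: 1/d_i1 = 1/f₁ − 1/d_o1 = 1/(18.0) − 1/(11.0) = -0.03535, so d_i1 = -28.29 cm.
The intermediate image is 28.29 cm to the left of lens 1 (virtual), which is 111 − (-28.29) = 139.3 cm to the left of lens 2, so d_o2 = +139.3 cm.
Lens 2: 1/d_i2 = 1/f₂ − 1/d_o2 = 1/(5.15) − 1/(139.3) = 0.1870, so d_i2 = 5.35 cm.
The final image is real, 5.35 cm to the right of lens 2 (overall magnification ≈ -0.099).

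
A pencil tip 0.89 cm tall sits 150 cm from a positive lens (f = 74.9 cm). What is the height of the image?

1/d_i = 1/f − 1/d_o = 1/(74.90) − 1/(150) = 0.006684, so d_i = 149.6 cm.
m = −d_i/d_o = -0.9973.
|h_i| = |m|·h_o = 0.9973 × 0.89 = 0.888 cm. The image is real, inverted and reduced, on the far side of the lens.

0.888 cm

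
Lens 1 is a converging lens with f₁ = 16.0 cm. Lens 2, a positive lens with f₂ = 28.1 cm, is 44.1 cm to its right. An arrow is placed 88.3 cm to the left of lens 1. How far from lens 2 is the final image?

Lens 1: 1/d_i1 = 1/f₁ − 1/d_o1 = 1/(16.0) − 1/(88.3) = 0.05117, so d_i1 = 19.54 cm.
The intermediate image is 19.54 cm to the right of lens 1, which is 44.1 − (19.54) = 24.56 cm to the left of lens 2, so d_o2 = +24.56 cm.
Lens 2: 1/d_i2 = 1/f₂ − 1/d_o2 = 1/(28.1) − 1/(24.56) = -0.005129, so d_i2 = -195 cm.
The final image is virtual, 195 cm to the left of lens 2 (overall magnification ≈ -1.8).

195 cm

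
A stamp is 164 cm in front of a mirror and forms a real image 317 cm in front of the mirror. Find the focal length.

Real image ⇒ d_i = +317 cm.
1/f = 1/d_o + 1/d_i = 1/(164) + 1/(317) = 0.009252, so f = 108 cm.
Since f is positive, the mirror is concave.

f = 108 cm (concave)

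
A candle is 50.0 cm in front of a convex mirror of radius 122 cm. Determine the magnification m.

m = +0.550

f = R/2 = 122/2 = 61.00 cm; for a convex mirror, f = -61.00 cm.
1/d_i = 1/f − 1/d_o = 1/(-61.00) − 1/(50.0) = -0.03639, so d_i = -27.48 cm.
m = −d_i/d_o = −(-27.48)/(50.0) = +0.550.
The image is virtual, upright and reduced, behind the mirror.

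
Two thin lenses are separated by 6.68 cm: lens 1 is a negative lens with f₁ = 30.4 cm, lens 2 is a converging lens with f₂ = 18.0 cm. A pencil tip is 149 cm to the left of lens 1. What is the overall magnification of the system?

m = -0.219

f₁ = −30.4 cm (diverging).
Lens 1: 1/d_i1 = 1/(-30.4) − 1/(149) = -0.03961, so d_i1 = -25.25 cm; m₁ = −d_i1/d_o1 = +0.1695.
d_o2 = 6.68 − (-25.25) = 31.93 cm.
Lens 2: 1/d_i2 = 1/(18.0) − 1/(31.93) = 0.02424, so d_i2 = 41.26 cm; m₂ = −d_i2/d_o2 = -1.292.
m = m₁·m₂ = (+0.1695)(-1.292) = -0.219.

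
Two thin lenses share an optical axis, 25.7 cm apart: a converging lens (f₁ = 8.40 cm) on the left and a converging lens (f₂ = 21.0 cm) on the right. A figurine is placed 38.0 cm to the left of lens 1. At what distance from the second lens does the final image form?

51.5 cm

Lens 1: 1/d_i1 = 1/f₁ − 1/d_o1 = 1/(8.40) − 1/(38.0) = 0.09273, so d_i1 = 10.78 cm.
The intermediate image is 10.78 cm to the right of lens 1, which is 25.7 − (10.78) = 14.92 cm to the left of lens 2, so d_o2 = +14.92 cm.
Lens 2: 1/d_i2 = 1/f₂ − 1/d_o2 = 1/(21.0) − 1/(14.92) = -0.01941, so d_i2 = -51.5 cm.
The final image is virtual, 51.5 cm to the left of lens 2 (overall magnification ≈ -0.98).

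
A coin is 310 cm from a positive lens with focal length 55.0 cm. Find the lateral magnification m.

1/d_i = 1/f − 1/d_o = 1/(55.00) − 1/(310) = 0.01496, so d_i = 66.86 cm.
m = −d_i/d_o = −(66.86)/(310) = -0.216.
The image is real, inverted and reduced, on the far side of the lens.

m = -0.216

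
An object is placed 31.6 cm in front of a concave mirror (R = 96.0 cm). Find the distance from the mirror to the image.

92.5 cm

f = R/2 = 96.0/2 = 48.00 cm.
Mirror equation: 1/s_i = 1/f − 1/s_o = 1/(48.00) − 1/(31.6) = 0.02083 − 0.03165 = -0.01081, so s_i = -92.5 cm.
The image is virtual, upright and enlarged, behind the mirror.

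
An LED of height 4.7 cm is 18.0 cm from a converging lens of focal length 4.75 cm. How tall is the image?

1/d_i = 1/f − 1/d_o = 1/(4.750) − 1/(18.0) = 0.1550, so d_i = 6.453 cm.
m = −d_i/d_o = -0.3585.
|h_i| = |m|·h_o = 0.3585 × 4.7 = 1.68 cm. The image is real, inverted and reduced, on the far side of the lens.

1.68 cm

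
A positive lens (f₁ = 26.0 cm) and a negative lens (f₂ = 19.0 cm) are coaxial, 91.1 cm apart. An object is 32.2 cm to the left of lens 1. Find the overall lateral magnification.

m = +3.20

Lens 1: 1/d_i1 = 1/(26.0) − 1/(32.2) = 0.007406, so d_i1 = 135.0 cm; m₁ = −d_i1/d_o1 = -4.193.
d_o2 = 91.1 − (135.0) = -43.90 cm (virtual object).
f₂ = −19.0 cm (diverging).
Lens 2: 1/d_i2 = 1/(-19.0) − 1/(-43.90) = -0.02985, so d_i2 = -33.50 cm; m₂ = −d_i2/d_o2 = -0.7631.
m = m₁·m₂ = (-4.193)(-0.7631) = +3.20.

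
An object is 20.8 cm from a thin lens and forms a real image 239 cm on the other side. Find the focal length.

Real image ⇒ d_i = +239 cm.
1/f = 1/d_o + 1/d_i = 1/(20.8) + 1/(239) = 0.05226, so f = 19.1 cm.
Since f is positive, the thin lens is converging.

f = 19.1 cm (converging)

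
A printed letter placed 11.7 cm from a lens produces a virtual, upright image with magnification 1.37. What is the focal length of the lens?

m = −d_i/d_o ⇒ d_i = −m·d_o = −(+1.37)·(11.7) = -16.03 cm.
1/f = 1/d_o + 1/d_i = 1/(11.7) + 1/(-16.03) = 0.02309, so f = 43.3 cm.
Since f is positive, the lens is converging.

f = 43.3 cm (converging)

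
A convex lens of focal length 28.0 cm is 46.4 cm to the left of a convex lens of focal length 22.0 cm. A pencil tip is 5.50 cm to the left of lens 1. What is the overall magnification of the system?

Lens 1: 1/d_i1 = 1/(28.0) − 1/(5.50) = -0.1461, so d_i1 = -6.844 cm; m₁ = −d_i1/d_o1 = +1.244.
d_o2 = 46.4 − (-6.844) = 53.24 cm.
Lens 2: 1/d_i2 = 1/(22.0) − 1/(53.24) = 0.02667, so d_i2 = 37.49 cm; m₂ = −d_i2/d_o2 = -0.7042.
m = m₁·m₂ = (+1.244)(-0.7042) = -0.876.

m = -0.876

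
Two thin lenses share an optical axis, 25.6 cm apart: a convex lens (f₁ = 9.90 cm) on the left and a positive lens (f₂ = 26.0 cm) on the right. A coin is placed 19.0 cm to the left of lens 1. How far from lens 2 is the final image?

Lens 1: 1/d_i1 = 1/f₁ − 1/d_o1 = 1/(9.90) − 1/(19.0) = 0.04838, so d_i1 = 20.67 cm.
The intermediate image is 20.67 cm to the right of lens 1, which is 25.6 − (20.67) = 4.930 cm to the left of lens 2, so d_o2 = +4.930 cm.
Lens 2: 1/d_i2 = 1/f₂ − 1/d_o2 = 1/(26.0) − 1/(4.930) = -0.1644, so d_i2 = -6.08 cm.
The final image is virtual, 6.08 cm to the left of lens 2 (overall magnification ≈ -1.3).

6.08 cm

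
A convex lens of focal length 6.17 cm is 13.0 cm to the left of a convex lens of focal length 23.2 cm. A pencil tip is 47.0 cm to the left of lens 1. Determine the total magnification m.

m = -0.203

Lens 1: 1/d_i1 = 1/(6.17) − 1/(47.0) = 0.1408, so d_i1 = 7.102 cm; m₁ = −d_i1/d_o1 = -0.1511.
d_o2 = 13.0 − (7.102) = 5.898 cm.
Lens 2: 1/d_i2 = 1/(23.2) − 1/(5.898) = -0.1264, so d_i2 = -7.909 cm; m₂ = −d_i2/d_o2 = +1.341.
m = m₁·m₂ = (-0.1511)(+1.341) = -0.203.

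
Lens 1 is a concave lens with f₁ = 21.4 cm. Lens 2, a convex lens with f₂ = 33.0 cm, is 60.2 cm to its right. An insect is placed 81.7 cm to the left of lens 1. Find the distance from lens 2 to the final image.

Lens 1 is diverging, so f₁ = −21.4 cm.
Lens 1: 1/d_i1 = 1/f₁ − 1/d_o1 = 1/(-21.4) − 1/(81.7) = -0.05897, so d_i1 = -16.96 cm.
The intermediate image is 16.96 cm to the left of lens 1 (virtual), which is 60.2 − (-16.96) = 77.16 cm to the left of lens 2, so d_o2 = +77.16 cm.
Lens 2: 1/d_i2 = 1/f₂ − 1/d_o2 = 1/(33.0) − 1/(77.16) = 0.01734, so d_i2 = 57.7 cm.
The final image is real, 57.7 cm to the right of lens 2 (overall magnification ≈ -0.16).

57.7 cm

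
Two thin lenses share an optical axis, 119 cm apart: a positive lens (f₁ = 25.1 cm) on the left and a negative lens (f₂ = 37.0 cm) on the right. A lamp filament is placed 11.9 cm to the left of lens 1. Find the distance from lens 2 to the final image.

29.3 cm

Lens 1: 1/d_i1 = 1/f₁ − 1/d_o1 = 1/(25.1) − 1/(11.9) = -0.04419, so d_i1 = -22.63 cm.
The intermediate image is 22.63 cm to the left of lens 1 (virtual), which is 119 − (-22.63) = 141.6 cm to the left of lens 2, so d_o2 = +141.6 cm.
Lens 2 is diverging, so f₂ = −37.0 cm.
Lens 2: 1/d_i2 = 1/f₂ − 1/d_o2 = 1/(-37.0) − 1/(141.6) = -0.03409, so d_i2 = -29.3 cm.
The final image is virtual, 29.3 cm to the left of lens 2 (overall magnification ≈ 0.39).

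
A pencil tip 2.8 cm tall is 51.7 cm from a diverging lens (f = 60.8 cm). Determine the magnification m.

m = +0.540

For a diverging lens, f = -60.8 cm.
1/d_i = 1/f − 1/d_o = 1/(-60.80) − 1/(51.7) = -0.03579, so d_i = -27.94 cm.
m = −d_i/d_o = −(-27.94)/(51.7) = +0.540.
The image is virtual, upright and reduced, on the same side as the object.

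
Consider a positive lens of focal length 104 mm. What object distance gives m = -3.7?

132 mm

m = −d_i/d_o ⇒ d_i = −m·d_o.
1/f = 1/d_o + 1/d_i = 1/d_o − 1/(m·d_o) = (1 − 1/m)/d_o, so d_o = f(1 − 1/m) = (104.0)(1 − 1/(-3.7)) = 132 mm.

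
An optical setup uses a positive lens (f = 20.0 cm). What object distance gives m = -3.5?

m = −d_i/d_o ⇒ d_i = −m·d_o.
1/f = 1/d_o + 1/d_i = 1/d_o − 1/(m·d_o) = (1 − 1/m)/d_o, so d_o = f(1 − 1/m) = (20.00)(1 − 1/(-3.5)) = 25.7 cm.

25.7 cm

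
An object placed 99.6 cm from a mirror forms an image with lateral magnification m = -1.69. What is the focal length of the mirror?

f = 62.6 cm (concave)

m = −d_i/d_o ⇒ d_i = −m·d_o = −(-1.69)·(99.6) = 168.3 cm.
1/f = 1/d_o + 1/d_i = 1/(99.6) + 1/(168.3) = 0.01598, so f = 62.6 cm.
Since f is positive, the mirror is concave.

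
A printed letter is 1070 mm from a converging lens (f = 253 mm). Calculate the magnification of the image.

1/d_i = 1/f − 1/d_o = 1/(253.0) − 1/(1070) = 0.003018, so d_i = 331.3 mm.
m = −d_i/d_o = −(331.3)/(1070) = -0.310.
The image is real, inverted and reduced, on the far side of the lens.

m = -0.310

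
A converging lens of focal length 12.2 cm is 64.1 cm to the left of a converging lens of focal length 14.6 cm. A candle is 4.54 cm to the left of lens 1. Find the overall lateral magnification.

m = -0.410

Lens 1: 1/d_i1 = 1/(12.2) − 1/(4.54) = -0.1383, so d_i1 = -7.231 cm; m₁ = −d_i1/d_o1 = +1.593.
d_o2 = 64.1 − (-7.231) = 71.33 cm.
Lens 2: 1/d_i2 = 1/(14.6) − 1/(71.33) = 0.05447, so d_i2 = 18.36 cm; m₂ = −d_i2/d_o2 = -0.2574.
m = m₁·m₂ = (+1.593)(-0.2574) = -0.410.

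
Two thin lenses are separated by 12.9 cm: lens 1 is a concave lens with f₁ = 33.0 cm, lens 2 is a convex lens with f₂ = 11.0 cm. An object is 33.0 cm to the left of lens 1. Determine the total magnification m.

f₁ = −33.0 cm (diverging).
Lens 1: 1/d_i1 = 1/(-33.0) − 1/(33.0) = -0.06061, so d_i1 = -16.50 cm; m₁ = −d_i1/d_o1 = +0.5000.
d_o2 = 12.9 − (-16.50) = 29.40 cm.
Lens 2: 1/d_i2 = 1/(11.0) − 1/(29.40) = 0.05690, so d_i2 = 17.58 cm; m₂ = −d_i2/d_o2 = -0.5978.
m = m₁·m₂ = (+0.5000)(-0.5978) = -0.299.

m = -0.299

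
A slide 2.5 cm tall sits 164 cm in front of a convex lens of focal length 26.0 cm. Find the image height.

0.471 cm

1/d_i = 1/f − 1/d_o = 1/(26.00) − 1/(164) = 0.03236, so d_i = 30.90 cm.
m = −d_i/d_o = -0.1884.
|h_i| = |m|·h_o = 0.1884 × 2.5 = 0.471 cm. The image is real, inverted and reduced, on the far side of the lens.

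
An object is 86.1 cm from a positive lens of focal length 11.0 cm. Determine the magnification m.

m = -0.146

1/d_i = 1/f − 1/d_o = 1/(11.00) − 1/(86.1) = 0.07929, so d_i = 12.61 cm.
m = −d_i/d_o = −(12.61)/(86.1) = -0.146.
The image is real, inverted and reduced, on the far side of the lens.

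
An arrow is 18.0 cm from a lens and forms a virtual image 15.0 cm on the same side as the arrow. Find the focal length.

Virtual image ⇒ d_i = −15.0 cm.
1/f = 1/d_o + 1/d_i = 1/(18.0) + 1/(-15.0) = -0.01111, so f = -90.0 cm.
Since f is negative, the lens is diverging.

f = -90.0 cm (diverging)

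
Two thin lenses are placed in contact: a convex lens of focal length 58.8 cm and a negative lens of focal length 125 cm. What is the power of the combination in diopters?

P₁ = 1/f₁ = 1/(0.588 m) = +1.701 D; P₂ = 1/f₂ = 1/(-1.25 m) = -0.8000 D.
For thin lenses in contact, P = P₁ + P₂ = (+1.701) + (-0.8000) = +0.901 D.

P = +0.901 D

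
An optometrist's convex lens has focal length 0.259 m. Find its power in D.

P = +3.86 D

P = 1/f = 1/(0.259 m) = +3.86 D.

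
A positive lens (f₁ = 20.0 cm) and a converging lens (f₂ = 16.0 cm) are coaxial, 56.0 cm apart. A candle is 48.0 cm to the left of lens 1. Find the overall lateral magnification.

m = +2.00

Lens 1: 1/d_i1 = 1/(20.0) − 1/(48.0) = 0.02917, so d_i1 = 34.29 cm; m₁ = −d_i1/d_o1 = -0.7144.
d_o2 = 56.0 − (34.29) = 21.71 cm.
Lens 2: 1/d_i2 = 1/(16.0) − 1/(21.71) = 0.01644, so d_i2 = 60.83 cm; m₂ = −d_i2/d_o2 = -2.802.
m = m₁·m₂ = (-0.7144)(-2.802) = +2.00.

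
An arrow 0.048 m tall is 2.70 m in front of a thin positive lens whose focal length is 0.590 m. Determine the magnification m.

1/d_i = 1/f − 1/d_o = 1/(0.5900) − 1/(2.70) = 1.325, so d_i = 0.7550 m.
m = −d_i/d_o = −(0.7550)/(2.70) = -0.280.
The image is real, inverted and reduced, on the far side of the lens.

m = -0.280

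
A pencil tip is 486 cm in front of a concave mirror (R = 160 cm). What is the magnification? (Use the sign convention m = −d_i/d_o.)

m = -0.197

f = R/2 = 160/2 = 80.00 cm.
1/d_i = 1/f − 1/d_o = 1/(80.00) − 1/(486) = 0.01044, so d_i = 95.76 cm.
m = −d_i/d_o = −(95.76)/(486) = -0.197.
The image is real, inverted and reduced, in front of the mirror.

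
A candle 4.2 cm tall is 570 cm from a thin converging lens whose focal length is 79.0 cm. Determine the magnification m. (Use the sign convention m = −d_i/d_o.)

1/d_i = 1/f − 1/d_o = 1/(79.00) − 1/(570) = 0.01090, so d_i = 91.71 cm.
m = −d_i/d_o = −(91.71)/(570) = -0.161.
The image is real, inverted and reduced, on the far side of the lens.

m = -0.161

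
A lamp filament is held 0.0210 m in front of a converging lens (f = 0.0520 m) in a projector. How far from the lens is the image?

Lens equation: 1/v = 1/f − 1/u = 1/(0.05200) − 1/(0.0210) = 19.23 − 47.62 = -28.39, so v = -0.0352 m.
The image is virtual, upright and enlarged, on the same side as the object.

0.0352 m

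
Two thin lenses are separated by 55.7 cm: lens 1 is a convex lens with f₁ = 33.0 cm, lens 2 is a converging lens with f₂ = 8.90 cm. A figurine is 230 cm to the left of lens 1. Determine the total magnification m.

m = +0.180

Lens 1: 1/d_i1 = 1/(33.0) − 1/(230) = 0.02596, so d_i1 = 38.53 cm; m₁ = −d_i1/d_o1 = -0.1675.
d_o2 = 55.7 − (38.53) = 17.17 cm.
Lens 2: 1/d_i2 = 1/(8.90) − 1/(17.17) = 0.05412, so d_i2 = 18.48 cm; m₂ = −d_i2/d_o2 = -1.076.
m = m₁·m₂ = (-0.1675)(-1.076) = +0.180.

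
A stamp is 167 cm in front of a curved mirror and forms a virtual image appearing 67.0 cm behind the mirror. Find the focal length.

f = -112 cm (convex)

Virtual image ⇒ d_i = −67.0 cm.
1/f = 1/d_o + 1/d_i = 1/(167) + 1/(-67.0) = -0.008937, so f = -112 cm.
Since f is negative, the curved mirror is convex.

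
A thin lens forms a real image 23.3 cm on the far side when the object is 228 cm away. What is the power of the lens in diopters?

P = +4.73 D

d_i = +23.3 cm.
1/f = 1/d_o + 1/d_i = 1/(228) + 1/(23.3) = 0.04730 cm⁻¹.
f = 21.14 cm = 0.2114 m, so P = 1/f = +4.73 D.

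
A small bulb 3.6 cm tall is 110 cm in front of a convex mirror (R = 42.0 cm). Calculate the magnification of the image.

f = R/2 = 42.0/2 = 21.00 cm; for a convex mirror, f = -21.00 cm.
1/d_i = 1/f − 1/d_o = 1/(-21.00) − 1/(110) = -0.05671, so d_i = -17.63 cm.
m = −d_i/d_o = −(-17.63)/(110) = +0.160.
The image is virtual, upright and reduced, behind the mirror.

m = +0.160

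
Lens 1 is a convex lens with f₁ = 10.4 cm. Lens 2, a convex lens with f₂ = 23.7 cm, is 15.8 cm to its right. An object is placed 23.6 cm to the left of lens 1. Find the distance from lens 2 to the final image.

2.50 cm

Lens 1: 1/d_i1 = 1/f₁ − 1/d_o1 = 1/(10.4) − 1/(23.6) = 0.05378, so d_i1 = 18.59 cm.
The intermediate image is 18.59 cm to the right of lens 1, which lies 2.790 cm to the right of lens 2 — a virtual object — so d_o2 = −2.790 cm.
Lens 2: 1/d_i2 = 1/f₂ − 1/d_o2 = 1/(23.7) − 1/(-2.790) = 0.4006, so d_i2 = 2.50 cm.
The final image is real, 2.50 cm to the right of lens 2 (overall magnification ≈ -0.70).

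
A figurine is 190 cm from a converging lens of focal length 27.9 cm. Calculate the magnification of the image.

m = -0.172

1/d_i = 1/f − 1/d_o = 1/(27.90) − 1/(190) = 0.03058, so d_i = 32.70 cm.
m = −d_i/d_o = −(32.70)/(190) = -0.172.
The image is real, inverted and reduced, on the far side of the lens.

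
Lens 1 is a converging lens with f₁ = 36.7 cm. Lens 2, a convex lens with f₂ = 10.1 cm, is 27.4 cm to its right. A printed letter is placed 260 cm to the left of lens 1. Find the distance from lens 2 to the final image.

Lens 1: 1/d_i1 = 1/f₁ − 1/d_o1 = 1/(36.7) − 1/(260) = 0.02340, so d_i1 = 42.73 cm.
The intermediate image is 42.73 cm to the right of lens 1, which lies 15.33 cm to the right of lens 2 — a virtual object — so d_o2 = −15.33 cm.
Lens 2: 1/d_i2 = 1/f₂ − 1/d_o2 = 1/(10.1) − 1/(-15.33) = 0.1642, so d_i2 = 6.09 cm.
The final image is real, 6.09 cm to the right of lens 2 (overall magnification ≈ -0.065).

6.09 cm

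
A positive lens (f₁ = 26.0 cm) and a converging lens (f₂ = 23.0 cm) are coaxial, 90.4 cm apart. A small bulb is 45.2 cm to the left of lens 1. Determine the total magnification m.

m = +5.03

Lens 1: 1/d_i1 = 1/(26.0) − 1/(45.2) = 0.01634, so d_i1 = 61.21 cm; m₁ = −d_i1/d_o1 = -1.354.
d_o2 = 90.4 − (61.21) = 29.19 cm.
Lens 2: 1/d_i2 = 1/(23.0) − 1/(29.19) = 0.009220, so d_i2 = 108.5 cm; m₂ = −d_i2/d_o2 = -3.716.
m = m₁·m₂ = (-1.354)(-3.716) = +5.03.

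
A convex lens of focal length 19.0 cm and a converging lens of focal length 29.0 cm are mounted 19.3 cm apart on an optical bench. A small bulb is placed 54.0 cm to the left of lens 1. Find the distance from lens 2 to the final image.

Lens 1: 1/d_i1 = 1/f₁ − 1/d_o1 = 1/(19.0) − 1/(54.0) = 0.03411, so d_i1 = 29.31 cm.
The intermediate image is 29.31 cm to the right of lens 1, which lies 10.01 cm to the right of lens 2 — a virtual object — so d_o2 = −10.01 cm.
Lens 2: 1/d_i2 = 1/f₂ − 1/d_o2 = 1/(29.0) − 1/(-10.01) = 0.1344, so d_i2 = 7.44 cm.
The final image is real, 7.44 cm to the right of lens 2 (overall magnification ≈ -0.40).

7.44 cm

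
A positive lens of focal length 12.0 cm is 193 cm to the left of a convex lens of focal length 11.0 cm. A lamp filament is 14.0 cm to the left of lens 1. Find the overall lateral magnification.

Lens 1: 1/d_i1 = 1/(12.0) − 1/(14.0) = 0.01190, so d_i1 = 84.00 cm; m₁ = −d_i1/d_o1 = -6.000.
d_o2 = 193 − (84.00) = 109.0 cm.
Lens 2: 1/d_i2 = 1/(11.0) − 1/(109.0) = 0.08173, so d_i2 = 12.23 cm; m₂ = −d_i2/d_o2 = -0.1122.
m = m₁·m₂ = (-6.000)(-0.1122) = +0.673.

m = +0.673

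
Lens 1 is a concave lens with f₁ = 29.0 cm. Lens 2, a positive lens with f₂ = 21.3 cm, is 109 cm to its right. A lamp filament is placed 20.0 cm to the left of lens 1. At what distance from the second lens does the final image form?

25.9 cm

Lens 1 is diverging, so f₁ = −29.0 cm.
Lens 1: 1/d_i1 = 1/f₁ − 1/d_o1 = 1/(-29.0) − 1/(20.0) = -0.08448, so d_i1 = -11.84 cm.
The intermediate image is 11.84 cm to the left of lens 1 (virtual), which is 109 − (-11.84) = 120.8 cm to the left of lens 2, so d_o2 = +120.8 cm.
Lens 2: 1/d_i2 = 1/f₂ − 1/d_o2 = 1/(21.3) − 1/(120.8) = 0.03867, so d_i2 = 25.9 cm.
The final image is real, 25.9 cm to the right of lens 2 (overall magnification ≈ -0.13).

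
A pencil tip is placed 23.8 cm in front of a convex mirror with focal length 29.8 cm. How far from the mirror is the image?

13.2 cm

For a convex mirror, f = -29.8 cm.
Mirror equation: 1/v = 1/f − 1/u = 1/(-29.80) − 1/(23.8) = -0.03356 − 0.04202 = -0.07557, so v = -13.2 cm.
The image is virtual, upright and reduced, behind the mirror.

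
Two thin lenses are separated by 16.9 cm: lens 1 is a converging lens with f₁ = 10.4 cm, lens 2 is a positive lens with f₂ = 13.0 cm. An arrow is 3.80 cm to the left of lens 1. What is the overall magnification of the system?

m = -2.07

Lens 1: 1/d_i1 = 1/(10.4) − 1/(3.80) = -0.1670, so d_i1 = -5.988 cm; m₁ = −d_i1/d_o1 = +1.576.
d_o2 = 16.9 − (-5.988) = 22.89 cm.
Lens 2: 1/d_i2 = 1/(13.0) − 1/(22.89) = 0.03324, so d_i2 = 30.09 cm; m₂ = −d_i2/d_o2 = -1.314.
m = m₁·m₂ = (+1.576)(-1.314) = -2.07.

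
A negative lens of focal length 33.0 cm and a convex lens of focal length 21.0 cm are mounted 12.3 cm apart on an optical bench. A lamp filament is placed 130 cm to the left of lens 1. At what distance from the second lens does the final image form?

46.0 cm

Lens 1 is diverging, so f₁ = −33.0 cm.
Lens 1: 1/d_i1 = 1/f₁ − 1/d_o1 = 1/(-33.0) − 1/(130) = -0.03800, so d_i1 = -26.32 cm.
The intermediate image is 26.32 cm to the left of lens 1 (virtual), which is 12.3 − (-26.32) = 38.62 cm to the left of lens 2, so d_o2 = +38.62 cm.
Lens 2: 1/d_i2 = 1/f₂ − 1/d_o2 = 1/(21.0) − 1/(38.62) = 0.02173, so d_i2 = 46.0 cm.
The final image is real, 46.0 cm to the right of lens 2 (overall magnification ≈ -0.24).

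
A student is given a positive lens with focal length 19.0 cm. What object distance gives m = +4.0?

m = −d_i/d_o ⇒ d_i = −m·d_o.
1/f = 1/d_o + 1/d_i = 1/d_o − 1/(m·d_o) = (1 − 1/m)/d_o, so d_o = f(1 − 1/m) = (19.00)(1 − 1/(+4.0)) = 14.2 cm.

14.2 cm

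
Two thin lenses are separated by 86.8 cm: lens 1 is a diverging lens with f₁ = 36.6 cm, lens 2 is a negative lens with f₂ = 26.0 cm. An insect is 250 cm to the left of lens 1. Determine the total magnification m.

m = +0.0229

f₁ = −36.6 cm (diverging).
Lens 1: 1/d_i1 = 1/(-36.6) − 1/(250) = -0.03132, so d_i1 = -31.93 cm; m₁ = −d_i1/d_o1 = +0.1277.
d_o2 = 86.8 − (-31.93) = 118.7 cm.
f₂ = −26.0 cm (diverging).
Lens 2: 1/d_i2 = 1/(-26.0) − 1/(118.7) = -0.04689, so d_i2 = -21.33 cm; m₂ = −d_i2/d_o2 = +0.1797.
m = m₁·m₂ = (+0.1277)(+0.1797) = +0.0229.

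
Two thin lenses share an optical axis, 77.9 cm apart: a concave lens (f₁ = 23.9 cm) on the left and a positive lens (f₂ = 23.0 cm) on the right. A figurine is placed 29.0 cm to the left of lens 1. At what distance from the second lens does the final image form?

Lens 1 is diverging, so f₁ = −23.9 cm.
Lens 1: 1/d_i1 = 1/f₁ − 1/d_o1 = 1/(-23.9) − 1/(29.0) = -0.07632, so d_i1 = -13.10 cm.
The intermediate image is 13.10 cm to the left of lens 1 (virtual), which is 77.9 − (-13.10) = 91.00 cm to the left of lens 2, so d_o2 = +91.00 cm.
Lens 2: 1/d_i2 = 1/f₂ − 1/d_o2 = 1/(23.0) − 1/(91.00) = 0.03249, so d_i2 = 30.8 cm.
The final image is real, 30.8 cm to the right of lens 2 (overall magnification ≈ -0.15).

30.8 cm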